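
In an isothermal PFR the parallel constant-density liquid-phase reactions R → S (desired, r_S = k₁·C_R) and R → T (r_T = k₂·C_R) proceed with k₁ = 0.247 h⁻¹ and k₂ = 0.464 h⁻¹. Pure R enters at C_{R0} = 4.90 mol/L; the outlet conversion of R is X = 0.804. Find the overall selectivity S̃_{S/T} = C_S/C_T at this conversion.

0.532

C_R = C_{R0}(1−X) = 0.9604 mol/L.
Both paths are first order in R, so the instantaneous fraction to S is constant: dC_S/d(−C_R) = k₁/(k₁+k₂) = 0.3474.
C_S = 0.3474·(C_{R0}−C_R) = 0.3474×3.940 = 1.37 mol/L.
C_T = (C_{R0}−C_R)−C_S = 2.571 mol/L; S̃_{S/T} = 1.369/2.571 = 0.532.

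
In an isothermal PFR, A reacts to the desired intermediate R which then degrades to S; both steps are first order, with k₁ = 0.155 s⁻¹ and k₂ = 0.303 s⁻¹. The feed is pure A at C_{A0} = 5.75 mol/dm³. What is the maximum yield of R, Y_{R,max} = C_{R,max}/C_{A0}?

Evaluating C_R at τ_opt = ln(k₂/k₁)/(k₂−k₁) gives C_{R,max}/C_{A0} = (k₁/k₂)^[k₂/(k₂−k₁)].
= (0.155/0.303)^(0.303/(0.303−0.155)) = (0.5116)^(2.047) = 0.2535.

0.254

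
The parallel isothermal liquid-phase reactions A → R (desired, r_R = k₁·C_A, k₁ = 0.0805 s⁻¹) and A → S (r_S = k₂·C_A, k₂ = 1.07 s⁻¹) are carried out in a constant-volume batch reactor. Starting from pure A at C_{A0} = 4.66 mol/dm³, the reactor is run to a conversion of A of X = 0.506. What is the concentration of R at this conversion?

0.165 mol/dm³

C_A = C_{A0}(1−X) = 2.302 mol/dm³.
Both paths are first order in A, so the instantaneous fraction to R is constant: dC_R/d(−C_A) = k₁/(k₁+k₂) = 0.06997.
C_R = 0.06997·(C_{A0}−C_A) = 0.06997×2.358 = 0.165 mol/dm³.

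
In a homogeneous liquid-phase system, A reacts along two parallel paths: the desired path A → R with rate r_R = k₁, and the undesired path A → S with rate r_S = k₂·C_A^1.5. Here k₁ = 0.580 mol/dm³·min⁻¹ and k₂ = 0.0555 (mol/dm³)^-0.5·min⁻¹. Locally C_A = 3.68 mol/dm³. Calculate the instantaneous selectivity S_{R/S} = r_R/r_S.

1.48

S_{R/S} = r_R/r_S = (k₁)/(k₂·C_A^1.5) = (k₁/k₂)·C_A^-1.5.
= (0.580) / (0.0555×3.680^1.5) = 0.5800/0.3918 = 1.48.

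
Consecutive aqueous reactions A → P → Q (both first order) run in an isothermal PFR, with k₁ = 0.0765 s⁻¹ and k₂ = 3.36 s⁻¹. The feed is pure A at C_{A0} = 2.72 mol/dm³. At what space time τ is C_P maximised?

1.15 s

Setting dC_P/dτ = 0 gives τ_opt = ln(k₂/k₁)/(k₂−k₁).
= ln(3.36/0.0765)/(3.36−0.0765) = ln(43.92)/3.284 = 3.782/3.284 = 1.15 s.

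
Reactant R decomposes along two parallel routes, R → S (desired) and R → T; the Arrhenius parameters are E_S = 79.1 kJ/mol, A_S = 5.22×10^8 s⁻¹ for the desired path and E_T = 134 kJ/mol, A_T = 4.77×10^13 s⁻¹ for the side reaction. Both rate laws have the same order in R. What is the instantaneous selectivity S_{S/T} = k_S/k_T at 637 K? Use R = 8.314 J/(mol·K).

k_S/k_T = (A_S/A_T)·exp[−(E_S−E_T)/(RT)] = (A_S/A_T)·exp[(E_T−E_S)/(RT)].
(E_T−E_S)/(RT) = (134−79.1)×10³/(8.314×637) = 54900/5296 = 10.37.
k_S/k_T = (5.22×10^8/4.77×10^13)·exp(10.37) = 1.094×10^-5 × 31770 = 0.348.

0.348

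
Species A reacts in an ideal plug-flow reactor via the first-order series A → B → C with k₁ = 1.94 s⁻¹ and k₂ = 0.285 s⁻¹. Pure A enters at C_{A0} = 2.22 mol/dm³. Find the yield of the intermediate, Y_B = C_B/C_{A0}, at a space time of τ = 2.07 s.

The intermediate concentration in a first-order A→B→C sequence is C_B = k₁C_{A0}(e^(−k₁τ) − e^(−k₂τ))/(k₂−k₁).
e^(−k₁τ) = e^(−1.94×2.07) = e^(−4.016) = 0.01803; e^(−k₂τ) = e^(−0.5899) = 0.5544.
C_B = 1.94×2.22/(0.285−1.94) × (0.01803−0.5544) = (-2.602)×(-0.5363) = 1.396 mol/dm³.
Y_B = C_B/C_{A0} = 1.396/2.22 = 0.629.

0.629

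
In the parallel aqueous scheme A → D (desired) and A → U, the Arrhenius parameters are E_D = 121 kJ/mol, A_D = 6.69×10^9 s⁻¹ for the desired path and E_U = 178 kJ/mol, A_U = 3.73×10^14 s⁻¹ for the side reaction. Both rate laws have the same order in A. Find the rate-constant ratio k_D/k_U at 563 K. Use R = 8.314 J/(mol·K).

3.49

Since both paths have the same order in A, the concentration cancels and S_{D/U} = k_D/k_U = (A_D/A_U)·exp[(E_U−E_D)/(RT)].
(E_U−E_D)/(RT) = (178−121)×10³/(8.314×563) = 57000/4681 = 12.18.
k_D/k_U = (6.69×10^9/3.73×10^14)·exp(12.18) = 1.794×10^-5 × 1.944×10^5 = 3.49.
Since E_D < E_U, lowering the temperature improves selectivity toward D.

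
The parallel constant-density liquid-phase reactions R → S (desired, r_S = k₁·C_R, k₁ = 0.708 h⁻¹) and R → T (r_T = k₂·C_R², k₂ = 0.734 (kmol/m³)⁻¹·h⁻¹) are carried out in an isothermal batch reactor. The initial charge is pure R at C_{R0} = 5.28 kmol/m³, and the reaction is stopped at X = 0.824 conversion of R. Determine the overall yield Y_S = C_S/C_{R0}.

0.218

C_R = C_{R0}(1−X) = 0.9293 kmol/m³.
Along a PFR/batch, dC_S/dC_R = −r_S/(r_S+r_T) = −k₁/(k₁+k₂·C_R).
Integrating from C_{R0} to C_R: C_S = (0.708/0.734)·ln[(0.708+0.734·5.28)/(0.708+0.734·0.929)] = 0.9646·ln(4.584/1.390) = 1.151 kmol/m³.
Y_S = C_S/C_{R0} = 1.151/5.28 = 0.218.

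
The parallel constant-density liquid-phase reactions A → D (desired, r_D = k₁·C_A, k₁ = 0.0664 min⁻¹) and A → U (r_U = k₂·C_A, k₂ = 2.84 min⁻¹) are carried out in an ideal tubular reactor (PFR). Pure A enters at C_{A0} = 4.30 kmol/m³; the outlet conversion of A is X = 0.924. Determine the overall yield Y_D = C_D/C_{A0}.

0.0211

C_A = C_{A0}(1−X) = 0.3268 kmol/m³.
Both paths are first order in A, so the instantaneous fraction to D is constant: dC_D/d(−C_A) = k₁/(k₁+k₂) = 0.02285.
C_D = 0.02285·(C_{A0}−C_A) = 0.02285×3.973 = 0.0908 kmol/m³.
Y_D = C_D/C_{A0} = 0.09077/4.30 = 0.0211.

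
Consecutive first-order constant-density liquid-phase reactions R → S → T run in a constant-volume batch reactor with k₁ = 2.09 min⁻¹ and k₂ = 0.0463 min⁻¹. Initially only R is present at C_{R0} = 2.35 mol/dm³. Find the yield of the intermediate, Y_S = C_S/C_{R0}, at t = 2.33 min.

0.910

The intermediate concentration in a first-order A→B→C sequence is C_S = k₁C_{R0}(e^(−k₁t) − e^(−k₂t))/(k₂−k₁).
e^(−k₁t) = e^(−2.09×2.33) = e^(−4.870) = 0.007676; e^(−k₂t) = e^(−0.1079) = 0.8977.
C_S = 2.09×2.35/(0.0463−2.09) × (0.007676−0.8977) = (-2.403)×(-0.8901) = 2.139 mol/dm³.
Y_S = C_S/C_{R0} = 2.139/2.35 = 0.910.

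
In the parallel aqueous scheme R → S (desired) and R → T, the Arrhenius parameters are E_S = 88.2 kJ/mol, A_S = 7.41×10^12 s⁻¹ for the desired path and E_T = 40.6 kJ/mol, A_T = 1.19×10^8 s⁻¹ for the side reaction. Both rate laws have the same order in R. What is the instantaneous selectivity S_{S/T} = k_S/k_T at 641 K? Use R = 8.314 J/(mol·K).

8.23

k_S/k_T = (A_S/A_T)·exp[−(E_S−E_T)/(RT)] = (A_S/A_T)·exp[(E_T−E_S)/(RT)].
(E_T−E_S)/(RT) = (40.6−88.2)×10³/(8.314×641) = -47600/5329 = -8.932.
k_S/k_T = (7.41×10^12/1.19×10^8)·exp(-8.932) = 62269 × 1.321×10^-4 = 8.23.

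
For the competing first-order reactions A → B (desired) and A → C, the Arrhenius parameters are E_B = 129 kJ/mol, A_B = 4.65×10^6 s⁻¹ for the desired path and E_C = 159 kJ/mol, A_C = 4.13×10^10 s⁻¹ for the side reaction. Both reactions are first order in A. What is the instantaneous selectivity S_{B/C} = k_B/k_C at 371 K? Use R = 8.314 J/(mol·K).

1.89

Since both paths have the same order in A, the concentration cancels and S_{B/C} = k_B/k_C = (A_B/A_C)·exp[(E_C−E_B)/(RT)].
(E_C−E_B)/(RT) = (159−129)×10³/(8.314×371) = 30000/3084 = 9.726.
k_B/k_C = (4.65×10^6/4.13×10^10)·exp(9.726) = 1.126×10^-4 × 16749 = 1.89.
Since E_B < E_C, lowering the temperature improves selectivity toward B.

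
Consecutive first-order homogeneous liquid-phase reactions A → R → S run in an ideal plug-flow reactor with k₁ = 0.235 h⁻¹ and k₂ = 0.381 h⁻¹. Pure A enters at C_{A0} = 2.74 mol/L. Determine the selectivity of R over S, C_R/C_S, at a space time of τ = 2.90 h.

For first-order series with pure A initially, C_R(τ) = k₁C_{A0}/(k₂−k₁)·(e^(−k₁τ) − e^(−k₂τ)).
e^(−k₁τ) = e^(−0.235×2.90) = e^(−0.6815) = 0.5059; e^(−k₂τ) = e^(−1.105) = 0.3312.
C_R = 0.235×2.74/(0.381−0.235) × (0.5059−0.3312) = 4.410×0.1746 = 0.7701 mol/L.
C_A = C_{A0}e^(−k₁τ) = 1.386 mol/L, so C_S = C_{A0}−C_A−C_R = 0.5839 mol/L; C_R/C_S = 1.32.

1.32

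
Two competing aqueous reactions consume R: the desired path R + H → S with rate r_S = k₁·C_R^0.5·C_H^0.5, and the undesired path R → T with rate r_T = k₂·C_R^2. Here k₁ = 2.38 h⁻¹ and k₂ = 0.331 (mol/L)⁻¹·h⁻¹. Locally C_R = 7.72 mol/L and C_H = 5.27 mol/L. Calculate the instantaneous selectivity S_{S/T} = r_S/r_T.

S_{S/T} = r_S/r_T = (k₁·C_R^0.5·C_H^0.5)/(k₂·C_R^2) = (k₁/k₂)·C_R^-1.5·C_H^0.5.
= (2.38×7.720^0.5×5.270^0.5) / (0.331×7.720^2) = 15.18/19.73 = 0.770.

0.770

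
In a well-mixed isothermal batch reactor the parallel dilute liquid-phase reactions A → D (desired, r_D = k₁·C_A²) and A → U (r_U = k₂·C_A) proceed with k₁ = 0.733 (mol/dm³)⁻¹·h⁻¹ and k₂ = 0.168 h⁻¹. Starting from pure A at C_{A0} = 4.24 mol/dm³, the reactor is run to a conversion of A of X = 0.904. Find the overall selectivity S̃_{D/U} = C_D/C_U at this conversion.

7.58

C_A = C_{A0}(1−X) = 0.4070 mol/dm³.
Along a PFR/batch, dC_U/dC_A = −r_U/(r_D+r_U) = −k₂/(k₂+k₁·C_A).
Integrating from C_{A0} to C_A: C_U = (0.168/0.733)·ln[(0.168+0.733·4.24)/(0.168+0.733·0.407)] = 0.2292·ln(3.276/0.4664) = 0.4468 mol/dm³.
Then C_D = (C_{A0}−C_A) − C_U = 3.833 − 0.4468 = 3.386 mol/dm³.
S̃_{D/U} = C_D/C_U = 3.386/0.4468 = 7.58.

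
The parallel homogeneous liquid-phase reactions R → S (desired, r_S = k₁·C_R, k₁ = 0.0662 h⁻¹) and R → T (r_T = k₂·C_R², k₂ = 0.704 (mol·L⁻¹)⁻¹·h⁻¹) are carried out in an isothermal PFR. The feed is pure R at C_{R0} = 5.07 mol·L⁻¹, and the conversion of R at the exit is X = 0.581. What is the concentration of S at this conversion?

C_R = C_{R0}(1−X) = 2.124 mol·L⁻¹.
Along a PFR/batch, dC_S/dC_R = −r_S/(r_S+r_T) = −k₁/(k₁+k₂·C_R).
Integrating from C_{R0} to C_R: C_S = (0.0662/0.704)·ln[(0.0662+0.704·5.07)/(0.0662+0.704·2.12)] = 0.09403·ln(3.635/1.562) = 0.07945 mol·L⁻¹.

0.0795 mol·L⁻¹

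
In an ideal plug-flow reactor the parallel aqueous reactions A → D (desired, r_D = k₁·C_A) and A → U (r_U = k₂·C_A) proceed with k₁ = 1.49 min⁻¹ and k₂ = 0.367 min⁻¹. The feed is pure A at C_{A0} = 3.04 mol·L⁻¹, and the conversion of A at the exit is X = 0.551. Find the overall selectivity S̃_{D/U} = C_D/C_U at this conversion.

4.06

C_A = C_{A0}(1−X) = 1.365 mol·L⁻¹.
Both paths are first order in A, so the instantaneous fraction to D is constant: dC_D/d(−C_A) = k₁/(k₁+k₂) = 0.8024.
C_D = 0.8024·(C_{A0}−C_A) = 0.8024×1.675 = 1.34 mol·L⁻¹.
C_U = (C_{A0}−C_A)−C_D = 0.3310 mol·L⁻¹; S̃_{D/U} = 1.344/0.3310 = 4.06.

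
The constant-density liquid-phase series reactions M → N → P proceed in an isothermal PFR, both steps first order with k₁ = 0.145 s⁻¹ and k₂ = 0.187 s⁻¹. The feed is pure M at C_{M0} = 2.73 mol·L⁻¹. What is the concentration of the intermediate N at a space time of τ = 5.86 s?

The intermediate concentration in a first-order A→B→C sequence is C_N = k₁C_{M0}(e^(−k₁τ) − e^(−k₂τ))/(k₂−k₁).
e^(−k₁τ) = e^(−0.145×5.86) = e^(−0.8497) = 0.4275; e^(−k₂τ) = e^(−1.096) = 0.3343.
C_N = 0.145×2.73/(0.187−0.145) × (0.4275−0.3343) = 9.425×0.09328 = 0.8791 mol·L⁻¹.

0.879 mol·L⁻¹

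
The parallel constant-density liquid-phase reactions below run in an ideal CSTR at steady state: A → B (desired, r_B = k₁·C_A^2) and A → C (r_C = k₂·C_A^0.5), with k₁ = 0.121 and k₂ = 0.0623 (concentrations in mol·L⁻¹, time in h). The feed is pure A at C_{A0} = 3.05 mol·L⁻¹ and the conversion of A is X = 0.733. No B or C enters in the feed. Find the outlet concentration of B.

1.31 mol·L⁻¹

Exit C_A = C_{A0}(1−X) = 3.05×0.267 = 0.8144 mol·L⁻¹.
Rates in a CSTR are evaluated at the outlet concentration: r_B = 0.121×0.8144^2 = 0.08024, r_C = 0.0623×0.8144^0.5 = 0.05622.
Fraction of consumed A going to B: r_B/(r_B+r_C) = 0.5880.
C_B = 0.5880·C_{A0}·X = 0.5880×3.05×0.733 = 1.31 mol·L⁻¹.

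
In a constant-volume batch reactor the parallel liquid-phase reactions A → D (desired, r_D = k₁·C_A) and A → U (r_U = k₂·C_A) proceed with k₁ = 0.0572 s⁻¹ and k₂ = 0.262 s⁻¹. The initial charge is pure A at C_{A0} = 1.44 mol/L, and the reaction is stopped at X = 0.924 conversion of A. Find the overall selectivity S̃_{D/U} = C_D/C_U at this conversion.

C_A = C_{A0}(1−X) = 0.1094 mol/L.
Both paths are first order in A, so the instantaneous fraction to D is constant: dC_D/d(−C_A) = k₁/(k₁+k₂) = 0.1792.
C_D = 0.1792·(C_{A0}−C_A) = 0.1792×1.331 = 0.238 mol/L.
C_U = (C_{A0}−C_A)−C_D = 1.092 mol/L; S̃_{D/U} = 0.2384/1.092 = 0.218.

0.218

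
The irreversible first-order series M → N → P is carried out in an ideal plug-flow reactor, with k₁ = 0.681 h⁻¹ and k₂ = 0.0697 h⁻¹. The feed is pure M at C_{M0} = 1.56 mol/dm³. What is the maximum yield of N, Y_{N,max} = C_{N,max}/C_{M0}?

0.771

Evaluating C_N at τ_opt = ln(k₂/k₁)/(k₂−k₁) gives C_{N,max}/C_{M0} = (k₁/k₂)^[k₂/(k₂−k₁)].
= (0.681/0.0697)^(0.0697/(0.0697−0.681)) = (9.770)^(-0.1140) = 0.7711.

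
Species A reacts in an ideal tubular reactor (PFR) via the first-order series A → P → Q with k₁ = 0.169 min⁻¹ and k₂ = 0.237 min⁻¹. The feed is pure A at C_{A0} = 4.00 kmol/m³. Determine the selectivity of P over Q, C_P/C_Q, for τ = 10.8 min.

0.331

Solving the coupled first-order balances gives C_P(τ) = [k₁/(k₂−k₁)]·C_{A0}·(e^(−k₁τ) − e^(−k₂τ)).
e^(−k₁τ) = e^(−0.169×10.8) = e^(−1.825) = 0.1612; e^(−k₂τ) = e^(−2.560) = 0.07734.
C_P = 0.169×4.00/(0.237−0.169) × (0.1612−0.07734) = 9.941×0.08385 = 0.8336 kmol/m³.
C_A = C_{A0}e^(−k₁τ) = 0.6447 kmol/m³, so C_Q = C_{A0}−C_A−C_P = 2.522 kmol/m³; C_P/C_Q = 0.331.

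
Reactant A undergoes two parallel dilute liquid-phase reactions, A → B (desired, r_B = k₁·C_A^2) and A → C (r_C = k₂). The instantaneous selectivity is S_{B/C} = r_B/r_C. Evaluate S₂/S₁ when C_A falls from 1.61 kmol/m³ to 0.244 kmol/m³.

0.0230

S_{B/C} = (k₁/k₂)·C_A^2, so S₂/S₁ = (C_{A,2}/C_{A,1})^2.
= (0.244/1.61)^2 = (0.1516)^2 = 0.0230.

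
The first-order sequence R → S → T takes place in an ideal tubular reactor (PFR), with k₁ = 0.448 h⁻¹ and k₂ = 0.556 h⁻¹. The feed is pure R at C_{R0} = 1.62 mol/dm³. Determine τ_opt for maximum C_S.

2.00 h

Setting dC_S/dτ = 0 gives τ_opt = ln(k₂/k₁)/(k₂−k₁).
= ln(0.556/0.448)/(0.556−0.448) = ln(1.241)/0.1080 = 0.2160/0.1080 = 2.00 h.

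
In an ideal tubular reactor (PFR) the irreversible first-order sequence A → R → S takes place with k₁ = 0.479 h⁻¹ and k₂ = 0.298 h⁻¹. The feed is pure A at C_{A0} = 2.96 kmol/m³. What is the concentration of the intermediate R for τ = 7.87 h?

Solving the coupled first-order balances gives C_R(τ) = [k₁/(k₂−k₁)]·C_{A0}·(e^(−k₁τ) − e^(−k₂τ)).
e^(−k₁τ) = e^(−0.479×7.87) = e^(−3.770) = 0.02306; e^(−k₂τ) = e^(−2.345) = 0.09582.
C_R = 0.479×2.96/(0.298−0.479) × (0.02306−0.09582) = (-7.833)×(-0.07276) = 0.5700 kmol/m³.

0.570 kmol/m³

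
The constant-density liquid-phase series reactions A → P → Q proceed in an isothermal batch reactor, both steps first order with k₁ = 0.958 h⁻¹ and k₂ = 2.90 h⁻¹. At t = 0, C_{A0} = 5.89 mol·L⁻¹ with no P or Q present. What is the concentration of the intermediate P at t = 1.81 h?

0.498 mol·L⁻¹

The intermediate concentration in a first-order A→B→C sequence is C_P = k₁C_{A0}(e^(−k₁t) − e^(−k₂t))/(k₂−k₁).
e^(−k₁t) = e^(−0.958×1.81) = e^(−1.734) = 0.1766; e^(−k₂t) = e^(−5.249) = 0.005253.
C_P = 0.958×5.89/(2.90−0.958) × (0.1766−0.005253) = 2.906×0.1713 = 0.4978 mol·L⁻¹.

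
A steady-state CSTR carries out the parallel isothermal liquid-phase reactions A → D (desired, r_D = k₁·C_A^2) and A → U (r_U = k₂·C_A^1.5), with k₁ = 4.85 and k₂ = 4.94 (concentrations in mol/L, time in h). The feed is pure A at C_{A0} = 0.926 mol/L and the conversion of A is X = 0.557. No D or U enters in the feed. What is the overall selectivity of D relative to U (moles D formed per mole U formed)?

0.629

Exit C_A = C_{A0}(1−X) = 0.926×0.443 = 0.4102 mol/L.
In a CSTR the entire volume is at exit conditions, so r_D = 4.85×0.4102^2 = 0.8162 and r_U = 4.94×0.4102^1.5 = 1.298.
Overall selectivity = C_D/C_U = r_Dτ/(r_Uτ) = r_D/r_U = 0.629.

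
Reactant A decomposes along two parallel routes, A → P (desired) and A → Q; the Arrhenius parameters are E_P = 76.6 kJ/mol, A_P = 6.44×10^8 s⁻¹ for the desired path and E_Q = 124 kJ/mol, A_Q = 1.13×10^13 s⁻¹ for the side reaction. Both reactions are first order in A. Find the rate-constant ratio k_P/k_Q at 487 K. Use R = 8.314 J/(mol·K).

k_P/k_Q = (A_P/A_Q)·exp[−(E_P−E_Q)/(RT)] = (A_P/A_Q)·exp[(E_Q−E_P)/(RT)].
(E_Q−E_P)/(RT) = (124−76.6)×10³/(8.314×487) = 47400/4049 = 11.71.
k_P/k_Q = (6.44×10^8/1.13×10^13)·exp(11.71) = 5.699×10^-5 × 1.214×10^5 = 6.92.

6.92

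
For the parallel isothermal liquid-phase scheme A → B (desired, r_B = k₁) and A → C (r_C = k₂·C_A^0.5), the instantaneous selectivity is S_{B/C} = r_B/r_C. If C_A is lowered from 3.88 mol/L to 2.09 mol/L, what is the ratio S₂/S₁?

S_{B/C} = (k₁/k₂)·C_A^-0.5, so S₂/S₁ = (C_{A,2}/C_{A,1})^-0.5.
= (2.09/3.88)^(-0.5) = (0.5387)^(-0.5) = 1.36.
Selectivity toward B rises as C_A falls — low-concentration operation is favoured.

1.36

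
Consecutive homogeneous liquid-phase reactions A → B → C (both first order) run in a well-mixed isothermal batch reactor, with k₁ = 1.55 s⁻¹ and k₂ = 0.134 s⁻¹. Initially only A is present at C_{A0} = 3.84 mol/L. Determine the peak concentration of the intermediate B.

3.05 mol/L

At the optimum, C_{B,max}/C_{A0} = (k₁/k₂)^[k₂/(k₂−k₁)].
= (1.55/0.134)^(0.134/(0.134−1.55)) = (11.57)^(-0.09463) = 0.7932.
C_{B,max} = 0.7932×3.84 = 3.05 mol/L.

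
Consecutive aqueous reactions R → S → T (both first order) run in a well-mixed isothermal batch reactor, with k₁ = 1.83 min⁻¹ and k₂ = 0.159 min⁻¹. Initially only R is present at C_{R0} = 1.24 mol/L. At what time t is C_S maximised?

The intermediate peaks when r₁ = r₂, i.e. k₁e^(−k₁t) = k₂e^(−k₂t), giving t_opt = ln(k₂/k₁)/(k₂−k₁).
= ln(0.159/1.83)/(0.159−1.83) = ln(0.08689)/-1.671 = -2.443/-1.671 = 1.46 min.

1.46 min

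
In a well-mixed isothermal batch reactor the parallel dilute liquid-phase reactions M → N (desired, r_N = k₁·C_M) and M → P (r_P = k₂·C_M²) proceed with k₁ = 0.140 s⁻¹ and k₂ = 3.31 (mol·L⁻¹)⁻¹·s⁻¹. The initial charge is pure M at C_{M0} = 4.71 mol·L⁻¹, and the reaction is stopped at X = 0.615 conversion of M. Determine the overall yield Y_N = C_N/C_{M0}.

C_M = C_{M0}(1−X) = 1.813 mol·L⁻¹.
Along a PFR/batch, dC_N/dC_M = −r_N/(r_N+r_P) = −k₁/(k₁+k₂·C_M).
Integrating from C_{M0} to C_M: C_N = (0.140/3.31)·ln[(0.140+3.31·4.71)/(0.140+3.31·1.81)] = 0.04230·ln(15.73/6.142) = 0.03978 mol·L⁻¹.
Y_N = C_N/C_{M0} = 0.03978/4.71 = 0.00844.

0.00844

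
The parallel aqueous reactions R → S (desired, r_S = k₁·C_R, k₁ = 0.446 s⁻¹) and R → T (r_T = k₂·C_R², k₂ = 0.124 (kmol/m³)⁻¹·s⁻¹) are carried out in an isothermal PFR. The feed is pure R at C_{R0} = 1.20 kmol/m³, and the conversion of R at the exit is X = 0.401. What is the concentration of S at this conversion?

0.380 kmol/m³

C_R = C_{R0}(1−X) = 0.7188 kmol/m³.
Along a PFR/batch, dC_S/dC_R = −r_S/(r_S+r_T) = −k₁/(k₁+k₂·C_R).
Integrating from C_{R0} to C_R: C_S = (0.446/0.124)·ln[(0.446+0.124·1.20)/(0.446+0.124·0.719)] = 3.597·ln(0.5948/0.5351) = 0.3802 kmol/m³.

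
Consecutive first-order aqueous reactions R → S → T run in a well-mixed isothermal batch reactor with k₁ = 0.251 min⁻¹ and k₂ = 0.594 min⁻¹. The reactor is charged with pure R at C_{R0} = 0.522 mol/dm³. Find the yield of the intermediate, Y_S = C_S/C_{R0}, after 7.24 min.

0.109

For first-order series with pure R initially, C_S(t) = k₁C_{R0}/(k₂−k₁)·(e^(−k₁t) − e^(−k₂t)).
e^(−k₁t) = e^(−0.251×7.24) = e^(−1.817) = 0.1625; e^(−k₂t) = e^(−4.301) = 0.01356.
C_S = 0.251×0.522/(0.594−0.251) × (0.1625−0.01356) = 0.3820×0.1489 = 0.05688 mol/dm³.
Y_S = C_S/C_{R0} = 0.05688/0.522 = 0.109.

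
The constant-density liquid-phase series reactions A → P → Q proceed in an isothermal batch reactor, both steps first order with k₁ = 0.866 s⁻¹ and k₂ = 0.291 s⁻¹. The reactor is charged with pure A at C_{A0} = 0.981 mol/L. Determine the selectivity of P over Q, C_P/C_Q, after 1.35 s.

3.91

Solving the coupled first-order balances gives C_P(t) = [k₁/(k₂−k₁)]·C_{A0}·(e^(−k₁t) − e^(−k₂t)).
e^(−k₁t) = e^(−0.866×1.35) = e^(−1.169) = 0.3106; e^(−k₂t) = e^(−0.3928) = 0.6751.
C_P = 0.866×0.981/(0.291−0.866) × (0.3106−0.6751) = (-1.477)×(-0.3645) = 0.5385 mol/L.
C_A = C_{A0}e^(−k₁t) = 0.3047 mol/L, so C_Q = C_{A0}−C_A−C_P = 0.1377 mol/L; C_P/C_Q = 3.91.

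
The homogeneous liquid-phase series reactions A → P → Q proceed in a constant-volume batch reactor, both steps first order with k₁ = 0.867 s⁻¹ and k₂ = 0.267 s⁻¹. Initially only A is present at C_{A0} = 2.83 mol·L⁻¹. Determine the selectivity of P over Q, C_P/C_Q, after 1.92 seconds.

For first-order series with pure A initially, C_P(t) = k₁C_{A0}/(k₂−k₁)·(e^(−k₁t) − e^(−k₂t)).
e^(−k₁t) = e^(−0.867×1.92) = e^(−1.665) = 0.1893; e^(−k₂t) = e^(−0.5126) = 0.5989.
C_P = 0.867×2.83/(0.267−0.867) × (0.1893−0.5989) = (-4.089)×(-0.4097) = 1.675 mol·L⁻¹.
C_A = C_{A0}e^(−k₁t) = 0.5356 mol·L⁻¹, so C_Q = C_{A0}−C_A−C_P = 0.6192 mol·L⁻¹; C_P/C_Q = 2.71.

2.71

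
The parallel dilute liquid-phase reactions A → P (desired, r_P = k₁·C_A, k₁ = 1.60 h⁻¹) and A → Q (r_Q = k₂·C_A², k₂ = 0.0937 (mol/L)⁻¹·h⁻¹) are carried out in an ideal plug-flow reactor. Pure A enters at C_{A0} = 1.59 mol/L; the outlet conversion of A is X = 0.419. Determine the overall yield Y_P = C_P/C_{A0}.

C_A = C_{A0}(1−X) = 0.9238 mol/L.
Along a PFR/batch, dC_P/dC_A = −r_P/(r_P+r_Q) = −k₁/(k₁+k₂·C_A).
Integrating from C_{A0} to C_A: C_P = (1.60/0.0937)·ln[(1.60+0.0937·1.59)/(1.60+0.0937·0.924)] = 17.08·ln(1.749/1.687) = 0.6206 mol/L.
Y_P = C_P/C_{A0} = 0.6206/1.59 = 0.390.

0.390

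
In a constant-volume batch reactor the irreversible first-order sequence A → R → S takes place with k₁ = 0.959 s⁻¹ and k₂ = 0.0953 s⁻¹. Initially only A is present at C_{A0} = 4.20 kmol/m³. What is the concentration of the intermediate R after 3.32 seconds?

The intermediate concentration in a first-order A→B→C sequence is C_R = k₁C_{A0}(e^(−k₁t) − e^(−k₂t))/(k₂−k₁).
e^(−k₁t) = e^(−0.959×3.32) = e^(−3.184) = 0.04142; e^(−k₂t) = e^(−0.3164) = 0.7288.
C_R = 0.959×4.20/(0.0953−0.959) × (0.04142−0.7288) = (-4.663)×(-0.6873) = 3.205 kmol/m³.

3.21 kmol/m³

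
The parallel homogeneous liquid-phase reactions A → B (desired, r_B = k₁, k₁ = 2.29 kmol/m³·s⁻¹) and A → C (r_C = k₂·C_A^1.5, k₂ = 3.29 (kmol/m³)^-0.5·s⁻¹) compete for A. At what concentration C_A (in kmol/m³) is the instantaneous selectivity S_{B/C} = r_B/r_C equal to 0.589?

S_{B/C} = (k₁/k₂)·C_A^-1.5 ⇒ C_A = (S·k₂/k₁)^(1/(-1.5)).
= (0.589×3.29/2.29)^(-0.6667) = (0.8462)^(-0.6667) = 1.12 kmol/m³.

1.12 kmol/m³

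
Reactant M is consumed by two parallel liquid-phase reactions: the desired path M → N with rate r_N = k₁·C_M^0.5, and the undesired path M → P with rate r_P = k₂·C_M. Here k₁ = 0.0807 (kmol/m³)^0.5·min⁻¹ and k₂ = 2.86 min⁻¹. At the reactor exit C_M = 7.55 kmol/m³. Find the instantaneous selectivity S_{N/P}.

S_{N/P} = r_N/r_P = (k₁·C_M^0.5)/(k₂·C_M) = (k₁/k₂)·C_M^-0.5.
= (0.0807×7.550^0.5) / (2.86×7.550) = 0.2217/21.59 = 0.0103.

0.0103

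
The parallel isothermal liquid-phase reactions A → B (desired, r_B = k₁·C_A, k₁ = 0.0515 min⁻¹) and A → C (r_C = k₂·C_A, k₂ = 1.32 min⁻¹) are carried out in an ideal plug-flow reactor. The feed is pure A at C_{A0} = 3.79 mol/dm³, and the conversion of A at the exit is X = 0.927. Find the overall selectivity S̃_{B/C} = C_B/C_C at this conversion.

0.0390

C_A = C_{A0}(1−X) = 0.2767 mol/dm³.
Both paths are first order in A, so the instantaneous fraction to B is constant: dC_B/d(−C_A) = k₁/(k₁+k₂) = 0.03755.
C_B = 0.03755·(C_{A0}−C_A) = 0.03755×3.513 = 0.132 mol/dm³.
C_C = (C_{A0}−C_A)−C_B = 3.381 mol/dm³; S̃_{B/C} = 0.1319/3.381 = 0.0390.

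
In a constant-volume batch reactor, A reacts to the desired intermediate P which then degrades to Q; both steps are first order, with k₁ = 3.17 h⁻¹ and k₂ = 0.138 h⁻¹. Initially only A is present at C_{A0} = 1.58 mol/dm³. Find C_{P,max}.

Evaluating C_P at t_opt = ln(k₂/k₁)/(k₂−k₁) gives C_{P,max}/C_{A0} = (k₁/k₂)^[k₂/(k₂−k₁)].
= (3.17/0.138)^(0.138/(0.138−3.17)) = (22.97)^(-0.04551) = 0.8671.
C_{P,max} = 0.8671×1.58 = 1.37 mol/dm³.

1.37 mol/dm³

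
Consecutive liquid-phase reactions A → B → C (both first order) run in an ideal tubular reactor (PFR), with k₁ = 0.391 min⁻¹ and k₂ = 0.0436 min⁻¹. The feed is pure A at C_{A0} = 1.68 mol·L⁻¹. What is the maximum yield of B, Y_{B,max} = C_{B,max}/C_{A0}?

Evaluating C_B at τ_opt = ln(k₂/k₁)/(k₂−k₁) gives C_{B,max}/C_{A0} = (k₁/k₂)^[k₂/(k₂−k₁)].
= (0.391/0.0436)^(0.0436/(0.0436−0.391)) = (8.968)^(-0.1255) = 0.7593.

0.759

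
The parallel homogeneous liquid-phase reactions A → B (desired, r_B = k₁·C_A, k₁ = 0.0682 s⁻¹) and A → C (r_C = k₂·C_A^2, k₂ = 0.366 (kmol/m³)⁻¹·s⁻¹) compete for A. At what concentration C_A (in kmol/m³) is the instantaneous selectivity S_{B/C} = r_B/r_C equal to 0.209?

0.892 kmol/m³

S_{B/C} = (k₁/k₂)·C_A⁻¹ ⇒ C_A = (S·k₂/k₁)^(-1).
= (0.209×0.366/0.0682)^(-1) = (1.122)^(-1) = 0.892 kmol/m³.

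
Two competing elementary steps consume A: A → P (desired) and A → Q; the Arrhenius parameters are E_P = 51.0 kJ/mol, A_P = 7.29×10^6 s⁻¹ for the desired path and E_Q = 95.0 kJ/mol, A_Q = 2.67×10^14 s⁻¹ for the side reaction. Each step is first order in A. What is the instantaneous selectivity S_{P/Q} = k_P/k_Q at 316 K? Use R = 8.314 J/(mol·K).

0.512

With equal orders, S_{P/Q} = k_P/k_Q = (A_P/A_Q)·exp[(E_Q−E_P)/(RT)].
(E_Q−E_P)/(RT) = (95.0−51.0)×10³/(8.314×316) = 44000/2627 = 16.75.
k_P/k_Q = (7.29×10^6/2.67×10^14)·exp(16.75) = 2.730×10^-8 × 1.877×10^7 = 0.512.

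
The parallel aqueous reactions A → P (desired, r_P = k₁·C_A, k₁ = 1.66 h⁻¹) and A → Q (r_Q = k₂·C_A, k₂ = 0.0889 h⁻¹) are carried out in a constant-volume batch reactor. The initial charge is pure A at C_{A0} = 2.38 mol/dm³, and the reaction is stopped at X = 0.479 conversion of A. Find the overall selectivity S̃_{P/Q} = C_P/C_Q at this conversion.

C_A = C_{A0}(1−X) = 1.240 mol/dm³.
Both paths are first order in A, so the instantaneous fraction to P is constant: dC_P/d(−C_A) = k₁/(k₁+k₂) = 0.9492.
C_P = 0.9492·(C_{A0}−C_A) = 0.9492×1.140 = 1.08 mol/dm³.
C_Q = (C_{A0}−C_A)−C_P = 0.05795 mol/dm³; S̃_{P/Q} = 1.082/0.05795 = 18.7.

18.7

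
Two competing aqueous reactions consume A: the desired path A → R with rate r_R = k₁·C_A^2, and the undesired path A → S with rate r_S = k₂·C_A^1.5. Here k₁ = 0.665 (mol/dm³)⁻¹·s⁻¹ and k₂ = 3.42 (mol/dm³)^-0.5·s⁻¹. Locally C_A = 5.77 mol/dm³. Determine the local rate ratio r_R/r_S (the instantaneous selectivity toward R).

0.467

S_{R/S} = r_R/r_S = (k₁·C_A^2)/(k₂·C_A^1.5) = (k₁/k₂)·C_A^0.5.
= (0.665×5.770^2) / (3.42×5.770^1.5) = 22.14/47.40 = 0.467.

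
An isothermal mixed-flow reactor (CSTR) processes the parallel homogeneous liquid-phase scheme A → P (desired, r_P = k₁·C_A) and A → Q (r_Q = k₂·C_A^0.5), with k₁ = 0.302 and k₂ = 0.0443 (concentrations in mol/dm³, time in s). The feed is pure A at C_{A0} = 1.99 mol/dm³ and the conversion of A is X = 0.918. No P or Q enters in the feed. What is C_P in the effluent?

Exit C_A = C_{A0}(1−X) = 1.99×0.0820 = 0.1632 mol/dm³.
A CSTR operates uniformly at the exit composition, giving r_P = 0.04928 and r_Q = 0.01790 (each k·C_A^n at C_A = 0.1632).
Fraction of consumed A going to P: r_P/(r_P+r_Q) = 0.7336.
C_P = 0.7336·C_{A0}·X = 0.7336×1.99×0.918 = 1.34 mol/dm³.

1.34 mol/dm³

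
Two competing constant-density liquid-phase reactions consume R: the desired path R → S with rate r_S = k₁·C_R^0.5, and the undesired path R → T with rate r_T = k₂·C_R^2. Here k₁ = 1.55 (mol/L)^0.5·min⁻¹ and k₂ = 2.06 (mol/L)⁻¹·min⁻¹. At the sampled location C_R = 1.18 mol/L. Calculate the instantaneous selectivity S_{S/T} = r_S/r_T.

0.587

S_{S/T} = r_S/r_T = (k₁·C_R^0.5)/(k₂·C_R^2) = (k₁/k₂)·C_R^-1.5.
= (1.55×1.180^0.5) / (2.06×1.180^2) = 1.684/2.868 = 0.587.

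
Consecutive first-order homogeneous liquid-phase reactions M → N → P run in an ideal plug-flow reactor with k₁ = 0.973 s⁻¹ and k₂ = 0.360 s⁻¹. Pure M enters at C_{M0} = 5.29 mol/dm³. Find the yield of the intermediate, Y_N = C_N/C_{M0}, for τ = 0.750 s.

0.447

For first-order series with pure M initially, C_N(τ) = k₁C_{M0}/(k₂−k₁)·(e^(−k₁τ) − e^(−k₂τ)).
e^(−k₁τ) = e^(−0.973×0.750) = e^(−0.7298) = 0.4820; e^(−k₂τ) = e^(−0.2700) = 0.7634.
C_N = 0.973×5.29/(0.360−0.973) × (0.4820−0.7634) = (-8.397)×(-0.2814) = 2.362 mol/dm³.
Y_N = C_N/C_{M0} = 2.362/5.29 = 0.447.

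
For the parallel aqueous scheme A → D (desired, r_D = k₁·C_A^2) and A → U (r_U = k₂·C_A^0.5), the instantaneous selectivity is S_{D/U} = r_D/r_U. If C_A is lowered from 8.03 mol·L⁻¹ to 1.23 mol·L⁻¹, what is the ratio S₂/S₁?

S_{D/U} = (k₁/k₂)·C_A^1.5, so S₂/S₁ = (C_{A,2}/C_{A,1})^1.5.
= (1.23/8.03)^1.5 = (0.1532)^1.5 = 0.0599.
Selectivity toward D falls as C_A falls — high-concentration operation is favoured.

0.0599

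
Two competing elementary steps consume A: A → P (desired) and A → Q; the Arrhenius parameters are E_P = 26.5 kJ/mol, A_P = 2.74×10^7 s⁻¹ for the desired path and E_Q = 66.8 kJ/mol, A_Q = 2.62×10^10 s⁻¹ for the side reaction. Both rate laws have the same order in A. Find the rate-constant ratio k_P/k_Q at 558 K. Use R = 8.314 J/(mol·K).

6.20

With equal orders, S_{P/Q} = k_P/k_Q = (A_P/A_Q)·exp[(E_Q−E_P)/(RT)].
(E_Q−E_P)/(RT) = (66.8−26.5)×10³/(8.314×558) = 40300/4639 = 8.687.
k_P/k_Q = (2.74×10^7/2.62×10^10)·exp(8.687) = 0.001046 × 5924 = 6.20.
Since E_P < E_Q, lowering the temperature improves selectivity toward P.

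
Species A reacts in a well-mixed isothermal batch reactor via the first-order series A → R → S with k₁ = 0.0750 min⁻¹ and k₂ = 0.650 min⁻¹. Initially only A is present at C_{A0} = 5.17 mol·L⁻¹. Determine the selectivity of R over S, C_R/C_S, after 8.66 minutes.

0.165

Solving the coupled first-order balances gives C_R(t) = [k₁/(k₂−k₁)]·C_{A0}·(e^(−k₁t) − e^(−k₂t)).
e^(−k₁t) = e^(−0.0750×8.66) = e^(−0.6495) = 0.5223; e^(−k₂t) = e^(−5.629) = 0.003592.
C_R = 0.0750×5.17/(0.650−0.0750) × (0.5223−0.003592) = 0.6743×0.5187 = 0.3498 mol·L⁻¹.
C_A = C_{A0}e^(−k₁t) = 2.700 mol·L⁻¹, so C_S = C_{A0}−C_A−C_R = 2.120 mol·L⁻¹; C_R/C_S = 0.165.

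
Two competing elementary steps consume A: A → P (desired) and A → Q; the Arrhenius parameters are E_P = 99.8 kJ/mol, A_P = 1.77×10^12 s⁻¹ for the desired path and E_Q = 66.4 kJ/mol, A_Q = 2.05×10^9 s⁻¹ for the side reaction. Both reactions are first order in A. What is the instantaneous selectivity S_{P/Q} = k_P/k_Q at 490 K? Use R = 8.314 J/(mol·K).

0.237

k_P/k_Q = (A_P/A_Q)·exp[−(E_P−E_Q)/(RT)] = (A_P/A_Q)·exp[(E_Q−E_P)/(RT)].
(E_Q−E_P)/(RT) = (66.4−99.8)×10³/(8.314×490) = -33400/4074 = -8.199.
k_P/k_Q = (1.77×10^12/2.05×10^9)·exp(-8.199) = 863.4 × 2.750×10^-4 = 0.237.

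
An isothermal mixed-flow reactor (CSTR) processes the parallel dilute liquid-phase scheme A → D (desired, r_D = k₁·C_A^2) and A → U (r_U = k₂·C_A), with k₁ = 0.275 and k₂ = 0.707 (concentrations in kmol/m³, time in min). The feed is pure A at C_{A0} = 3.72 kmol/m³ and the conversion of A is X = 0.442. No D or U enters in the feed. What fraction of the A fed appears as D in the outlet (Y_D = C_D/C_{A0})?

0.197

Exit C_A = C_{A0}(1−X) = 3.72×0.558 = 2.076 kmol/m³.
A CSTR operates uniformly at the exit composition, giving r_D = 1.185 and r_U = 1.468 (each k·C_A^n at C_A = 2.076).
Fraction of consumed A going to D: r_D/(r_D+r_U) = 0.4467.
C_D = 0.4467·C_{A0}·X = 0.4467×3.72×0.442 = 0.735 kmol/m³; Y_D = C_D/C_{A0} = 0.197.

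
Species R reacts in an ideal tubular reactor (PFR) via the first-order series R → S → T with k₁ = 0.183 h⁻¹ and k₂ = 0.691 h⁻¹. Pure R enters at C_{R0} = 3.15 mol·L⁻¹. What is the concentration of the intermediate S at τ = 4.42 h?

0.452 mol·L⁻¹

The intermediate concentration in a first-order A→B→C sequence is C_S = k₁C_{R0}(e^(−k₁τ) − e^(−k₂τ))/(k₂−k₁).
e^(−k₁τ) = e^(−0.183×4.42) = e^(−0.8089) = 0.4454; e^(−k₂τ) = e^(−3.054) = 0.04716.
C_S = 0.183×3.15/(0.691−0.183) × (0.4454−0.04716) = 1.135×0.3982 = 0.4519 mol·L⁻¹.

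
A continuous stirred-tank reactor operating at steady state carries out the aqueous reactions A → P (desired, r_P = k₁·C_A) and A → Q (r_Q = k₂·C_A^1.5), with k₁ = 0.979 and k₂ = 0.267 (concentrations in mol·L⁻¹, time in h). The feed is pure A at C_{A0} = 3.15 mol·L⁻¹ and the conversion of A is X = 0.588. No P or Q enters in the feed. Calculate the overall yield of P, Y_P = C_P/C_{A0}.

Exit C_A = C_{A0}(1−X) = 3.15×0.412 = 1.298 mol·L⁻¹.
A CSTR operates uniformly at the exit composition, giving r_P = 1.271 and r_Q = 0.3948 (each k·C_A^n at C_A = 1.298).
Fraction of consumed A going to P: r_P/(r_P+r_Q) = 0.7630.
C_P = 0.7630·C_{A0}·X = 0.7630×3.15×0.588 = 1.41 mol·L⁻¹; Y_P = C_P/C_{A0} = 0.449.

0.449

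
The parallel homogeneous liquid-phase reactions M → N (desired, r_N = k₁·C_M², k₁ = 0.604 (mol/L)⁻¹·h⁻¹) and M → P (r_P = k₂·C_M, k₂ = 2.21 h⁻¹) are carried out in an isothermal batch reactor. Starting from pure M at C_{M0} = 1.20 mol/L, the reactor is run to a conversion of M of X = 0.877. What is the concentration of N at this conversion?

C_M = C_{M0}(1−X) = 0.1476 mol/L.
Along a PFR/batch, dC_P/dC_M = −r_P/(r_N+r_P) = −k₂/(k₂+k₁·C_M).
Integrating from C_{M0} to C_M: C_P = (2.21/0.604)·ln[(2.21+0.604·1.20)/(2.21+0.604·0.148)] = 3.659·ln(2.935/2.299) = 0.8931 mol/L.
Then C_N = (C_{M0}−C_M) − C_P = 1.052 − 0.8931 = 0.1593 mol/L.

0.159 mol/L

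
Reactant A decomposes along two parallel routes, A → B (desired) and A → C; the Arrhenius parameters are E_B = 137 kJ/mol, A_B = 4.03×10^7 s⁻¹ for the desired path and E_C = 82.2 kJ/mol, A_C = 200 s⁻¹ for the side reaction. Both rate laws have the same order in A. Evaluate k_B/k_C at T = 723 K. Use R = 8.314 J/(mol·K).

22.1

With equal orders, S_{B/C} = k_B/k_C = (A_B/A_C)·exp[(E_C−E_B)/(RT)].
(E_C−E_B)/(RT) = (82.2−137)×10³/(8.314×723) = -54800/6011 = -9.117.
k_B/k_C = (4.03×10^7/200)·exp(-9.117) = 2.015×10^5 × 1.098×10^-4 = 22.1.
Since E_B > E_C, raising the temperature improves selectivity toward B.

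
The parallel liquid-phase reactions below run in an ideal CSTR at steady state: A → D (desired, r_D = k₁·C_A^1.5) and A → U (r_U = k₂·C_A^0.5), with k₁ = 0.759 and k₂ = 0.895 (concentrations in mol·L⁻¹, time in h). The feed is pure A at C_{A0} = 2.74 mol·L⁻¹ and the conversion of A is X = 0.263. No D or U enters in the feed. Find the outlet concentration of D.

0.455 mol·L⁻¹

Exit C_A = C_{A0}(1−X) = 2.74×0.737 = 2.019 mol·L⁻¹.
Rates in a CSTR are evaluated at the outlet concentration: r_D = 0.759×2.019^1.5 = 2.178, r_U = 0.895×2.019^0.5 = 1.272.
Fraction of consumed A going to D: r_D/(r_D+r_U) = 0.6313.
C_D = 0.6313·C_{A0}·X = 0.6313×2.74×0.263 = 0.455 mol·L⁻¹.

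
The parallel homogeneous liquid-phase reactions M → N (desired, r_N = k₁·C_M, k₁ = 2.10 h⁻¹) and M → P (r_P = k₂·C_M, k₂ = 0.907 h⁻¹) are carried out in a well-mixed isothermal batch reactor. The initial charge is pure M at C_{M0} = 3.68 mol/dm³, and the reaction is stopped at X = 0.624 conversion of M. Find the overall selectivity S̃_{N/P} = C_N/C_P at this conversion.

C_M = C_{M0}(1−X) = 1.384 mol/dm³.
Both paths are first order in M, so the instantaneous fraction to N is constant: dC_N/d(−C_M) = k₁/(k₁+k₂) = 0.6984.
C_N = 0.6984·(C_{M0}−C_M) = 0.6984×2.296 = 1.60 mol/dm³.
C_P = (C_{M0}−C_M)−C_N = 0.6926 mol/dm³; S̃_{N/P} = 1.604/0.6926 = 2.32.

2.32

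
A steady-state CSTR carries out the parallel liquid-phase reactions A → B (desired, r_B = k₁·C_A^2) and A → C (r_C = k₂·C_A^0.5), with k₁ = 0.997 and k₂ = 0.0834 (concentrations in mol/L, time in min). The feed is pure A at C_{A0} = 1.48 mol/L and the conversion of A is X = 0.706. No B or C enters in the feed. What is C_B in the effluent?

0.809 mol/L

Exit C_A = C_{A0}(1−X) = 1.48×0.294 = 0.4351 mol/L.
Rates in a CSTR are evaluated at the outlet concentration: r_B = 0.997×0.4351^2 = 0.1888, r_C = 0.0834×0.4351^0.5 = 0.05501.
Fraction of consumed A going to B: r_B/(r_B+r_C) = 0.7743.
C_B = 0.7743·C_{A0}·X = 0.7743×1.48×0.706 = 0.809 mol/L.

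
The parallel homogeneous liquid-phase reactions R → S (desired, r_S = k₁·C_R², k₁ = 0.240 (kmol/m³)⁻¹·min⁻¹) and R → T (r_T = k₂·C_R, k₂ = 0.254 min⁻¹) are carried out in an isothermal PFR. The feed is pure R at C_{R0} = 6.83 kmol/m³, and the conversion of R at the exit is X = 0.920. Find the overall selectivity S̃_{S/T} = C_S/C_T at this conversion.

C_R = C_{R0}(1−X) = 0.5464 kmol/m³.
Along a PFR/batch, dC_T/dC_R = −r_T/(r_S+r_T) = −k₂/(k₂+k₁·C_R).
Integrating from C_{R0} to C_R: C_T = (0.254/0.240)·ln[(0.254+0.240·6.83)/(0.254+0.240·0.546)] = 1.058·ln(1.893/0.3851) = 1.685 kmol/m³.
Then C_S = (C_{R0}−C_R) − C_T = 6.284 − 1.685 = 4.598 kmol/m³.
S̃_{S/T} = C_S/C_T = 4.598/1.685 = 2.73.

2.73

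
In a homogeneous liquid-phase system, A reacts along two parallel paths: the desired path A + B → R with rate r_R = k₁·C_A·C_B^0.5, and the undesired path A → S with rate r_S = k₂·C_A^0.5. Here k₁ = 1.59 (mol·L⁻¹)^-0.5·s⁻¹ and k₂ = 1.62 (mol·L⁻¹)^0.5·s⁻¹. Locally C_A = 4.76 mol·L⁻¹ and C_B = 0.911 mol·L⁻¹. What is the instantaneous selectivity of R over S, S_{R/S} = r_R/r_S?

2.04

S_{R/S} = r_R/r_S = (k₁·C_A·C_B^0.5)/(k₂·C_A^0.5) = (k₁/k₂)·C_A^0.5·C_B^0.5.
= (1.59×4.760×0.9110^0.5) / (1.62×4.760^0.5) = 7.224/3.534 = 2.04.
Since the desired path is higher order in A, keeping C_A high (PFR or concentrated feed) favours R.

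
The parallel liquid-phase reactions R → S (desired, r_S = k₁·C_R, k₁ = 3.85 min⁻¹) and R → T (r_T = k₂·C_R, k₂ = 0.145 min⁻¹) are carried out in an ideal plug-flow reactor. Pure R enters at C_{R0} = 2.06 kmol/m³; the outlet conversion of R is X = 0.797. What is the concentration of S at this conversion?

C_R = C_{R0}(1−X) = 0.4182 kmol/m³.
Both paths are first order in R, so the instantaneous fraction to S is constant: dC_S/d(−C_R) = k₁/(k₁+k₂) = 0.9637.
C_S = 0.9637·(C_{R0}−C_R) = 0.9637×1.642 = 1.58 kmol/m³.

1.58 kmol/m³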